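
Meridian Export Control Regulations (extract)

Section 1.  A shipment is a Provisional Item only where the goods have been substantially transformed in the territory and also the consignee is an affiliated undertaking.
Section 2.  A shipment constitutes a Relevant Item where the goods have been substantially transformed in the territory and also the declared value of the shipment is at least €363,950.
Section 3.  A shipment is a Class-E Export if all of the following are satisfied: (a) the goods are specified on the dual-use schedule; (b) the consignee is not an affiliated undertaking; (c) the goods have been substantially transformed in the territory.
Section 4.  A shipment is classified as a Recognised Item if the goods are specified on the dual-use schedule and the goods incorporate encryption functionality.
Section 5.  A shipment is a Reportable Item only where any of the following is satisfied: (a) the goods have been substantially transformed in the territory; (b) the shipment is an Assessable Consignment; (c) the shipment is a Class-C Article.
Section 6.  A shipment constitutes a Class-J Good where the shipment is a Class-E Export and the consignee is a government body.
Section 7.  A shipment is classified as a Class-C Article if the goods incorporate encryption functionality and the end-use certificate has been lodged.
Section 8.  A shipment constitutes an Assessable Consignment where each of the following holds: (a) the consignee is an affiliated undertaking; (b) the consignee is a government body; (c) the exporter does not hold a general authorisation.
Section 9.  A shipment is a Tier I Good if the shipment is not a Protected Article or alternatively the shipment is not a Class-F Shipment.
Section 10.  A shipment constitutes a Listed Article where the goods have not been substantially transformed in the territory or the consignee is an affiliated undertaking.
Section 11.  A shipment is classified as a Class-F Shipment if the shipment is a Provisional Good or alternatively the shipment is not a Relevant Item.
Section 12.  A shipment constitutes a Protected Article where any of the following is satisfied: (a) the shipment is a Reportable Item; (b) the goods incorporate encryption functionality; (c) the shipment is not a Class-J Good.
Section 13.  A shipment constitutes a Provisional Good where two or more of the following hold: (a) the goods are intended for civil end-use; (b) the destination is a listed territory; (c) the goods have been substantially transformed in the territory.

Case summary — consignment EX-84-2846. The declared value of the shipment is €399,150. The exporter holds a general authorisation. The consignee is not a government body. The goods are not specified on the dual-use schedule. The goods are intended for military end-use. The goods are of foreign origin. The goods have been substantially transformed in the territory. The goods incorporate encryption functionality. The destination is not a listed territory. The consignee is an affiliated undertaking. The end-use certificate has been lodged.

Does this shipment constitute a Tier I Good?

Yes

section 8 — Assessable Consignment: [the consignee is an affiliated undertaking? yes] AND [the consignee is a government body? no] AND [the exporter does not hold a general authorisation? no] → not satisfied.
section 7 — Class-C Article: [the goods incorporate encryption functionality? yes] AND [the end-use certificate has been lodged? yes] → satisfied.
section 5 — Reportable Item: [the goods have been substantially transformed in the territory? yes] OR [Assessable Consignment (section 8)? no] OR [Class-C Article (section 7)? yes] → satisfied.
section 3 — Class-E Export: [the goods are specified on the dual-use schedule? no] AND [the consignee is not an affiliated undertaking? no] AND [the goods have been substantially transformed in the territory? yes] → not satisfied.
section 6 — Class-J Good: [Class-E Export (section 3)? no] AND [the consignee is a government body? no] → not satisfied.
section 12 — Protected Article: [Reportable Item (section 5)? yes] OR [the goods incorporate encryption functionality? yes] OR [not a Class-J Good (section 6)? yes] → satisfied.
section 13 — Provisional Good: the goods are intended for civil end-use? no; the destination is a listed territory? no; the goods have been substantially transformed in the territory? yes — 1 of 3 hold (need ≥2) → not satisfied.
section 2 — Relevant Item: [the goods have been substantially transformed in the territory? yes] AND [declared value of the shipment: €399,150 ≥ €363,950? yes] → satisfied.
section 11 — Class-F Shipment: [Provisional Good (section 13)? no] OR [not a Relevant Item (section 2)? no] → not satisfied.
section 9 — Tier I Good: [not a Protected Article (section 12)? no] OR [not a Class-F Shipment (section 11)? yes] → satisfied.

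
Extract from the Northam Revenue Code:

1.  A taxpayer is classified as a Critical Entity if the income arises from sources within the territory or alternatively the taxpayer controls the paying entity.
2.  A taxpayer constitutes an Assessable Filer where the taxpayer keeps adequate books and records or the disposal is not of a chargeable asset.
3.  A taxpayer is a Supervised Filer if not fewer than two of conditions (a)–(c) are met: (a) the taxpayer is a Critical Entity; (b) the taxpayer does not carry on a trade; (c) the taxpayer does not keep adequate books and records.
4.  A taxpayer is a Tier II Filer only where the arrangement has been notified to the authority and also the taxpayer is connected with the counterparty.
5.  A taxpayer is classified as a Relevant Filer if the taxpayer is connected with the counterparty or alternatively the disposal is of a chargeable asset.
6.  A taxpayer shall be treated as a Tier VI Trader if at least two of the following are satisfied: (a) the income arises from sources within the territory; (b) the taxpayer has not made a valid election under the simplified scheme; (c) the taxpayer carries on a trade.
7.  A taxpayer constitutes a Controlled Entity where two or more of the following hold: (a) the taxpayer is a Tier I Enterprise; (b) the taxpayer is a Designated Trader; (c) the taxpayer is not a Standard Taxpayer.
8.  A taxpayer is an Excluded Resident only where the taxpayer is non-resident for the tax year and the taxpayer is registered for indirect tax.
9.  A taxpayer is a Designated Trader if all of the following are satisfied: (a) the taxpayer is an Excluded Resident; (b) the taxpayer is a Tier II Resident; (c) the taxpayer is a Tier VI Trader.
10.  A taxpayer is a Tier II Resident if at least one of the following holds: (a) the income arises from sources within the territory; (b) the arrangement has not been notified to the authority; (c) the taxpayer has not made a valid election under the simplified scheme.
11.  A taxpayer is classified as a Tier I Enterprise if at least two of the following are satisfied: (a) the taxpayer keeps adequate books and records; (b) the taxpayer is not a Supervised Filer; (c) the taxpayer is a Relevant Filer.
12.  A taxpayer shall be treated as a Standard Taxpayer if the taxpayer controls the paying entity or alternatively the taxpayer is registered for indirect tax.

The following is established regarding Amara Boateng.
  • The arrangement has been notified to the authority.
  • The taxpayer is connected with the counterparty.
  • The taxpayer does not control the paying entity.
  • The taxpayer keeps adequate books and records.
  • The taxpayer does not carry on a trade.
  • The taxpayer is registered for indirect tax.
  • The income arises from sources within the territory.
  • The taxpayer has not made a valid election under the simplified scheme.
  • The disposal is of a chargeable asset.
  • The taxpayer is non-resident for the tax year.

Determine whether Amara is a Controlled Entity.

Yes

Under paragraph 1: the income arises from sources within the territory? yes; or the taxpayer controls the paying entity? no. So the taxpayer is a Critical Entity.
Under paragraph 3: Critical Entity (paragraph 1)? yes; the taxpayer does not carry on a trade? yes; the taxpayer does not keep adequate books and records? no — 2 of 3 hold (need ≥2) → satisfied.
Under paragraph 5: the taxpayer is connected with the counterparty? yes; or the disposal is of a chargeable asset? yes. So the taxpayer is a Relevant Filer.
Under paragraph 11: the taxpayer keeps adequate books and records? yes; not a Supervised Filer (paragraph 3)? no; Relevant Filer (paragraph 5)? yes — 2 of 3 hold (need ≥2) → satisfied.
Under paragraph 8: the taxpayer is non-resident for the tax year? yes; and the taxpayer is registered for indirect tax? yes. So the taxpayer is an Excluded Resident.
Under paragraph 10: the income arises from sources within the territory? yes; or the arrangement has not been notified to the authority? no; or the taxpayer has not made a valid election under the simplified scheme? yes. So the taxpayer is a Tier II Resident.
Under paragraph 6: the income arises from sources within the territory? yes; the taxpayer has not made a valid election under the simplified scheme? yes; the taxpayer carries on a trade? no — 2 of 3 hold (need ≥2) → satisfied.
Under paragraph 9: Excluded Resident (paragraph 8)? yes; and Tier II Resident (paragraph 10)? yes; and Tier VI Trader (paragraph 6)? yes. So the taxpayer is a Designated Trader.
Under paragraph 12: the taxpayer controls the paying entity? no; or the taxpayer is registered for indirect tax? yes. So the taxpayer is a Standard Taxpayer.
Under paragraph 7: Tier I Enterprise (paragraph 11)? yes; Designated Trader (paragraph 9)? yes; not a Standard Taxpayer (paragraph 12)? no — 2 of 3 hold (need ≥2) → satisfied.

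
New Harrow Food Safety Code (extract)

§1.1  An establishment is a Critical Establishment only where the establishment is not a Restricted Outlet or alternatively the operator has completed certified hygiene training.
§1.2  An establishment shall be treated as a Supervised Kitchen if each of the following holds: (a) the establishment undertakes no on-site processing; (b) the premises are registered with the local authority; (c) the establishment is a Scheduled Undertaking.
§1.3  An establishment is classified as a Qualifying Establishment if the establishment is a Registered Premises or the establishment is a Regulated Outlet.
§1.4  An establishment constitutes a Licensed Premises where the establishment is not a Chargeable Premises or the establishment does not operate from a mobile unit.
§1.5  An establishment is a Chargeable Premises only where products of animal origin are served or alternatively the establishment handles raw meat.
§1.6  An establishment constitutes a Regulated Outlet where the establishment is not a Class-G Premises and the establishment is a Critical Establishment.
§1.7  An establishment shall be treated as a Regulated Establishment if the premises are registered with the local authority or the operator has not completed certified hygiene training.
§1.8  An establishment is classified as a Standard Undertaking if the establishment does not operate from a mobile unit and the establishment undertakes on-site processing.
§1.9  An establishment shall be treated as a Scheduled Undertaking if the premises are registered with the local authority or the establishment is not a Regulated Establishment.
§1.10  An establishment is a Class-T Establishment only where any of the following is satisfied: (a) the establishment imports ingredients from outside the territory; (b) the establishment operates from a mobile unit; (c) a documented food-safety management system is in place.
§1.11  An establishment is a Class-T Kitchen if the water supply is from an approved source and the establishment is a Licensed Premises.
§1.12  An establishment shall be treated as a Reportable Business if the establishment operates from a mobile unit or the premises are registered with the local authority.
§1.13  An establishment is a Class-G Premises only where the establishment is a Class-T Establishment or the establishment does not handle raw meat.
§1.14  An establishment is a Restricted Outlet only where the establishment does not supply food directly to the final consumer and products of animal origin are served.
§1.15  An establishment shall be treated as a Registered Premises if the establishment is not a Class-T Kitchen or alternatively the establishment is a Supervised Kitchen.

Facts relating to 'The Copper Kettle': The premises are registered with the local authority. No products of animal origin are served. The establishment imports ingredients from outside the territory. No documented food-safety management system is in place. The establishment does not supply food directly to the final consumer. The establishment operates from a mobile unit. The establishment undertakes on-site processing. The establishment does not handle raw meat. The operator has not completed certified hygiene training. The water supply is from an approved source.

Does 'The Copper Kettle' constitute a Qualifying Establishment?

§1.5 — Chargeable Premises: [products of animal origin are served? no] OR [the establishment handles raw meat? no] → not satisfied.
§1.4 — Licensed Premises: [not a Chargeable Premises (§1.5)? yes] OR [the establishment does not operate from a mobile unit? no] → satisfied.
§1.11 — Class-T Kitchen: [the water supply is from an approved source? yes] AND [Licensed Premises (§1.4)? yes] → satisfied.
§1.7 — Regulated Establishment: [the premises are registered with the local authority? yes] OR [the operator has not completed certified hygiene training? yes] → satisfied.
§1.9 — Scheduled Undertaking: [the premises are registered with the local authority? yes] OR [not a Regulated Establishment (§1.7)? no] → satisfied.
§1.2 — Supervised Kitchen: [the establishment undertakes no on-site processing? no] AND [the premises are registered with the local authority? yes] AND [Scheduled Undertaking (§1.9)? yes] → not satisfied.
§1.15 — Registered Premises: [not a Class-T Kitchen (§1.11)? no] OR [Supervised Kitchen (§1.2)? no] → not satisfied.
§1.10 — Class-T Establishment: [the establishment imports ingredients from outside the territory? yes] OR [the establishment operates from a mobile unit? yes] OR [a documented food-safety management system is in place? no] → satisfied.
§1.13 — Class-G Premises: [Class-T Establishment (§1.10)? yes] OR [the establishment does not handle raw meat? yes] → satisfied.
§1.14 — Restricted Outlet: [the establishment does not supply food directly to the final consumer? yes] AND [products of animal origin are served? no] → not satisfied.
§1.1 — Critical Establishment: [not a Restricted Outlet (§1.14)? yes] OR [the operator has completed certified hygiene training? no] → satisfied.
§1.6 — Regulated Outlet: [not a Class-G Premises (§1.13)? no] AND [Critical Establishment (§1.1)? yes] → not satisfied.
§1.3 — Qualifying Establishment: [Registered Premises (§1.15)? no] OR [Regulated Outlet (§1.6)? no] → not satisfied.

No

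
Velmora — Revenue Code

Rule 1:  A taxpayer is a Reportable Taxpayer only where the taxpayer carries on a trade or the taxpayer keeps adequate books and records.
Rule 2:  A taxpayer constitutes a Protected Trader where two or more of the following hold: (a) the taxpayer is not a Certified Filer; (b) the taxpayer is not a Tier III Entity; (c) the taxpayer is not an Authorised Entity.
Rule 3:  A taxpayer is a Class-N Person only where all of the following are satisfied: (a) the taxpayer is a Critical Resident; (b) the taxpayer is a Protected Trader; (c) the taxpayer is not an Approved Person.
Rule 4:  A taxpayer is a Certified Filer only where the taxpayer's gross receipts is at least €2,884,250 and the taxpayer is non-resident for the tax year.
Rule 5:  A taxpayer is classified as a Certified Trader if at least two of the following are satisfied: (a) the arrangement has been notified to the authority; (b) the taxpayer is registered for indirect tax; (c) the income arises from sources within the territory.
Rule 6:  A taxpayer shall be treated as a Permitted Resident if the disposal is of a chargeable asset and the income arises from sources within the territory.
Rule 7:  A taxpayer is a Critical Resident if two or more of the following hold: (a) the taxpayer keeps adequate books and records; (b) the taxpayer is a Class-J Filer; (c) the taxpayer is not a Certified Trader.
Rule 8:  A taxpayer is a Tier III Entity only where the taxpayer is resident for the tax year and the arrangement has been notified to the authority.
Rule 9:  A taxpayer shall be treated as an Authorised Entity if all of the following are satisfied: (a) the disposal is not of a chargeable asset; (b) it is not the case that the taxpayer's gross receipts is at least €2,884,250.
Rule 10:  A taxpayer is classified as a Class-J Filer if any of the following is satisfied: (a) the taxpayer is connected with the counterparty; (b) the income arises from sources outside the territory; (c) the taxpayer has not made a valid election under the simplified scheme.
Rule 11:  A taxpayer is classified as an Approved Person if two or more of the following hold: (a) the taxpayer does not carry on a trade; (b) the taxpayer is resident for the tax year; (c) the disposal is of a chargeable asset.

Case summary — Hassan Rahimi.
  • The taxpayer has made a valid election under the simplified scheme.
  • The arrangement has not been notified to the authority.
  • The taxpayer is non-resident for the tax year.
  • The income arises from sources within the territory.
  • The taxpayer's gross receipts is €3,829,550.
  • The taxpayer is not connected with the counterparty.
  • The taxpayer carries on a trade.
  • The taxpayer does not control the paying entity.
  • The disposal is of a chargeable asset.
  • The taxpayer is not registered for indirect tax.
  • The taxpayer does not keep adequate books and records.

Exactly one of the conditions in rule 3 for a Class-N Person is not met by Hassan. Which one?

Critical Resident

rule 10 — Class-J Filer: [the taxpayer is connected with the counterparty? no] OR [the income arises from sources outside the territory? no] OR [the taxpayer has not made a valid election under the simplified scheme? no] → not satisfied.
rule 5 — Certified Trader: the arrangement has been notified to the authority? no; the taxpayer is registered for indirect tax? no; the income arises from sources within the territory? yes — 1 of 3 hold (need ≥2) → not satisfied.
rule 7 — Critical Resident: the taxpayer keeps adequate books and records? no; Class-J Filer (rule 10)? no; not a Certified Trader (rule 5)? yes — 1 of 3 hold (need ≥2) → not satisfied.
rule 4 — Certified Filer: [taxpayer's gross receipts: €3,829,550 ≥ €2,884,250? yes] AND [the taxpayer is non-resident for the tax year? yes] → satisfied.
rule 8 — Tier III Entity: [the taxpayer is resident for the tax year? no] AND [the arrangement has been notified to the authority? no] → not satisfied.
rule 9 — Authorised Entity: [the disposal is not of a chargeable asset? no] AND [taxpayer's gross receipts: €3,829,550 ≥ €2,884,250? yes, so negated condition no] → not satisfied.
rule 2 — Protected Trader: not a Certified Filer (rule 4)? no; not a Tier III Entity (rule 8)? yes; not an Authorised Entity (rule 9)? yes — 2 of 3 hold (need ≥2) → satisfied.
rule 11 — Approved Person: the taxpayer does not carry on a trade? no; the taxpayer is resident for the tax year? no; the disposal is of a chargeable asset? yes — 1 of 3 hold (need ≥2) → not satisfied.
rule 3 — Class-N Person: [Critical Resident (rule 7)? no] AND [Protected Trader (rule 2)? yes] AND [not an Approved Person (rule 11)? yes] → not satisfied.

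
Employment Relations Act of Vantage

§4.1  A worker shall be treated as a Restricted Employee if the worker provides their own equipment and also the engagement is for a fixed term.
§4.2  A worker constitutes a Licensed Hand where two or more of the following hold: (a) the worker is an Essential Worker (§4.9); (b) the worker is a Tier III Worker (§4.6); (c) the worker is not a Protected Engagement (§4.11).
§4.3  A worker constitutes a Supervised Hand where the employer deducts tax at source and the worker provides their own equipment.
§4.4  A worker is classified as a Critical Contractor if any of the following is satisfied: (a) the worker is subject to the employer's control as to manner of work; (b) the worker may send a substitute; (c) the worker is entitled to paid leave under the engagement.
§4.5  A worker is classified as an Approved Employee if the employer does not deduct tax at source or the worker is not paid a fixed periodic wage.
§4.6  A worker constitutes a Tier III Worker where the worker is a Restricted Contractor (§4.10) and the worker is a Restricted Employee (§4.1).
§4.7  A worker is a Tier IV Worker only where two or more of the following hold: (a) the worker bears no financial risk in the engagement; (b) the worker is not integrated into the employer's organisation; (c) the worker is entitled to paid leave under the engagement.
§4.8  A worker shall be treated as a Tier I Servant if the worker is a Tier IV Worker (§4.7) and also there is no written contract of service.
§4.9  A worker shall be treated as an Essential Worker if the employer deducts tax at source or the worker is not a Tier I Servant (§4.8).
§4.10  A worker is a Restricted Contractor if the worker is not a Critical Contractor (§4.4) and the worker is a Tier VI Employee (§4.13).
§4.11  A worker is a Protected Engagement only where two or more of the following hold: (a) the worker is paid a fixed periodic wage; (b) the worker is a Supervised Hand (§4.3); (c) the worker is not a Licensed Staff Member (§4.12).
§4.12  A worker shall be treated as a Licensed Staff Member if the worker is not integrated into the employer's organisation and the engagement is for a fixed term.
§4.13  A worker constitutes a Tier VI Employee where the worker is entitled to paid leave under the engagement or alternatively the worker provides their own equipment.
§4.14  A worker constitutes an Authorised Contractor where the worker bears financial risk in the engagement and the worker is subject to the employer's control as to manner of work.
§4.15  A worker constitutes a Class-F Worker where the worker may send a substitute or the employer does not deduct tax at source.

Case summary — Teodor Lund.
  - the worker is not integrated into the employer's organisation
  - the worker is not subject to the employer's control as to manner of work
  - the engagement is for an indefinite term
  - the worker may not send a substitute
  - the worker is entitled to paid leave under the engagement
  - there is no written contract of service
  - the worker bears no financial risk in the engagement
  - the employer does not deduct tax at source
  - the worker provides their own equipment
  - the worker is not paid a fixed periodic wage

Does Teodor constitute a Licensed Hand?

No

Under §4.7: the worker bears no financial risk in the engagement? yes; the worker is not integrated into the employer's organisation? yes; the worker is entitled to paid leave under the engagement? yes — 3 of 3 hold (need ≥2) → satisfied.
Under §4.8: Tier IV Worker (§4.7)? yes; and there is no written contract of service? yes. So the worker is a Tier I Servant.
Under §4.9: the employer deducts tax at source? no; or not a Tier I Servant (§4.8)? no. So the worker is not an Essential Worker.
Under §4.4: the worker is subject to the employer's control as to manner of work? no; or the worker may send a substitute? no; or the worker is entitled to paid leave under the engagement? yes. So the worker is a Critical Contractor.
Under §4.13: the worker is entitled to paid leave under the engagement? yes; or the worker provides their own equipment? yes. So the worker is a Tier VI Employee.
Under §4.10: not a Critical Contractor (§4.4)? no; and Tier VI Employee (§4.13)? yes. So the worker is not a Restricted Contractor.
Under §4.1: the worker provides their own equipment? yes; and the engagement is for a fixed term? no. So the worker is not a Restricted Employee.
Under §4.6: Restricted Contractor (§4.10)? no; and Restricted Employee (§4.1)? no. So the worker is not a Tier III Worker.
Under §4.3: the employer deducts tax at source? no; and the worker provides their own equipment? yes. So the worker is not a Supervised Hand.
Under §4.12: the worker is not integrated into the employer's organisation? yes; and the engagement is for a fixed term? no. So the worker is not a Licensed Staff Member.
Under §4.11: the worker is paid a fixed periodic wage? no; Supervised Hand (§4.3)? no; not a Licensed Staff Member (§4.12)? yes — 1 of 3 hold (need ≥2) → not satisfied.
Under §4.2: Essential Worker (§4.9)? no; Tier III Worker (§4.6)? no; not a Protected Engagement (§4.11)? yes — 1 of 3 hold (need ≥2) → not satisfied.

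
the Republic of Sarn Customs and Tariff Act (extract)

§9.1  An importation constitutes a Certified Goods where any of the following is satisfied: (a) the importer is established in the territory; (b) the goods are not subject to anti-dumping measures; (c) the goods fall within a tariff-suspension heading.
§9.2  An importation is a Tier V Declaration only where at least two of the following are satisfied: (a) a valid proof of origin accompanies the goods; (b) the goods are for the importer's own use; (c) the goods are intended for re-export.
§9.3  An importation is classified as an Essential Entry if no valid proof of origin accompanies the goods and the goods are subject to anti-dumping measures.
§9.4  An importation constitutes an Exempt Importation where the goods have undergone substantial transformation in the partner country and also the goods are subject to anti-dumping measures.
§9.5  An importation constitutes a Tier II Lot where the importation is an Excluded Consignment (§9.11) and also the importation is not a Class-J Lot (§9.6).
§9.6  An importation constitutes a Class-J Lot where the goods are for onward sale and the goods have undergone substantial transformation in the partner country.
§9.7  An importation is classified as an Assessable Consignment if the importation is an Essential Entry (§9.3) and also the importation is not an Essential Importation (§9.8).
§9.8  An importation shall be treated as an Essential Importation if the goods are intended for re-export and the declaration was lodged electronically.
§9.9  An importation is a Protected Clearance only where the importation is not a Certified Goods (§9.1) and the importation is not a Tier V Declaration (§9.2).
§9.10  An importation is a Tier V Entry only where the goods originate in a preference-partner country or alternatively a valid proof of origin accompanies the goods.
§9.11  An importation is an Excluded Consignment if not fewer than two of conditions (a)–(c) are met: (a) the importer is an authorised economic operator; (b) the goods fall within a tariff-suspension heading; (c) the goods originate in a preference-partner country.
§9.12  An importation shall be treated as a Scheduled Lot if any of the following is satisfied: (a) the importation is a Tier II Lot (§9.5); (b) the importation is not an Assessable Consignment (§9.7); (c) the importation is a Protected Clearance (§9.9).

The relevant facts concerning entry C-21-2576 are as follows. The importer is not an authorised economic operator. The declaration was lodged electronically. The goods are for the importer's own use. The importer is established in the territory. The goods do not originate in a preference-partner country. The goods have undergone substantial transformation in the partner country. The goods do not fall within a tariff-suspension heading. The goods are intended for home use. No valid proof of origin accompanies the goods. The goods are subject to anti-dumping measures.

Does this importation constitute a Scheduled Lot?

No

§9.11 — Excluded Consignment: the importer is an authorised economic operator? no; the goods fall within a tariff-suspension heading? no; the goods originate in a preference-partner country? no — 0 of 3 hold (need ≥2) → not satisfied.
§9.6 — Class-J Lot: [the goods are for onward sale? no] AND [the goods have undergone substantial transformation in the partner country? yes] → not satisfied.
§9.5 — Tier II Lot: [Excluded Consignment (§9.11)? no] AND [not a Class-J Lot (§9.6)? yes] → not satisfied.
§9.3 — Essential Entry: [no valid proof of origin accompanies the goods? yes] AND [the goods are subject to anti-dumping measures? yes] → satisfied.
§9.8 — Essential Importation: [the goods are intended for re-export? no] AND [the declaration was lodged electronically? yes] → not satisfied.
§9.7 — Assessable Consignment: [Essential Entry (§9.3)? yes] AND [not an Essential Importation (§9.8)? yes] → satisfied.
§9.1 — Certified Goods: [the importer is established in the territory? yes] OR [the goods are not subject to anti-dumping measures? no] OR [the goods fall within a tariff-suspension heading? no] → satisfied.
§9.2 — Tier V Declaration: a valid proof of origin accompanies the goods? no; the goods are for the importer's own use? yes; the goods are intended for re-export? no — 1 of 3 hold (need ≥2) → not satisfied.
§9.9 — Protected Clearance: [not a Certified Goods (§9.1)? no] AND [not a Tier V Declaration (§9.2)? yes] → not satisfied.
§9.12 — Scheduled Lot: [Tier II Lot (§9.5)? no] OR [not an Assessable Consignment (§9.7)? no] OR [Protected Clearance (§9.9)? no] → not satisfied.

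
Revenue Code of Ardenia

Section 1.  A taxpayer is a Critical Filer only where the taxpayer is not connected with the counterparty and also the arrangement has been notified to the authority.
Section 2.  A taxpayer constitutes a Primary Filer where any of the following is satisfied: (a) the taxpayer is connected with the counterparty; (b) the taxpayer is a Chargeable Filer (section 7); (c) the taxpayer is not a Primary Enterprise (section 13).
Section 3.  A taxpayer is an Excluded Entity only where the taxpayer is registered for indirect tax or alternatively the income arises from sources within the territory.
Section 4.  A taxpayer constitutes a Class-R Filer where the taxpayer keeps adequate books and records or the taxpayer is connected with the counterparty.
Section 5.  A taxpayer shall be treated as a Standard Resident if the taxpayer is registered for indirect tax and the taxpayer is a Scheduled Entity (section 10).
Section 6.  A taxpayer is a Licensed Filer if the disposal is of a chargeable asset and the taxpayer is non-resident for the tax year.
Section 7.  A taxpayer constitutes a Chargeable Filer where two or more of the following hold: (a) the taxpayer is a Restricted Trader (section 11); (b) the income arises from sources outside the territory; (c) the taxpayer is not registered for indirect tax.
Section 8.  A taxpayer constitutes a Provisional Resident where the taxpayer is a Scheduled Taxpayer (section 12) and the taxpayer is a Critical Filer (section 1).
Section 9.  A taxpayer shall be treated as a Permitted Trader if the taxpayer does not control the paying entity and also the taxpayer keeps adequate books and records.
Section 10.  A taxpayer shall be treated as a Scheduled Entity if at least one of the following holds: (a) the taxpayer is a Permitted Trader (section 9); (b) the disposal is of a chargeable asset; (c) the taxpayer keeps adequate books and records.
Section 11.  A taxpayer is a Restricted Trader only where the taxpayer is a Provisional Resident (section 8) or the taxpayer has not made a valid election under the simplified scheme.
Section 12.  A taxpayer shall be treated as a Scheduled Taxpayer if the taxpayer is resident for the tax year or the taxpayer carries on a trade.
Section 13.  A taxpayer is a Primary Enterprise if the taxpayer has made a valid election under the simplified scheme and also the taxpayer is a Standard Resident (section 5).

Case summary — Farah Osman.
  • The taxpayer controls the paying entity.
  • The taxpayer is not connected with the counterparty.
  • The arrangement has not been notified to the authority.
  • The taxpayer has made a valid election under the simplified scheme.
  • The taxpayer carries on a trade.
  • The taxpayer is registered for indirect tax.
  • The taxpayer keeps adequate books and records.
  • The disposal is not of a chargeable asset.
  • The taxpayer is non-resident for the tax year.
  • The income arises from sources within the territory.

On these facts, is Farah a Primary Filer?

section 12 — Scheduled Taxpayer: [the taxpayer is resident for the tax year? no] OR [the taxpayer carries on a trade? yes] → satisfied.
section 1 — Critical Filer: [the taxpayer is not connected with the counterparty? yes] AND [the arrangement has been notified to the authority? no] → not satisfied.
section 8 — Provisional Resident: [Scheduled Taxpayer (section 12)? yes] AND [Critical Filer (section 1)? no] → not satisfied.
section 11 — Restricted Trader: [Provisional Resident (section 8)? no] OR [the taxpayer has not made a valid election under the simplified scheme? no] → not satisfied.
section 7 — Chargeable Filer: Restricted Trader (section 11)? no; the income arises from sources outside the territory? no; the taxpayer is not registered for indirect tax? no — 0 of 3 hold (need ≥2) → not satisfied.
section 9 — Permitted Trader: [the taxpayer does not control the paying entity? no] AND [the taxpayer keeps adequate books and records? yes] → not satisfied.
section 10 — Scheduled Entity: [Permitted Trader (section 9)? no] OR [the disposal is of a chargeable asset? no] OR [the taxpayer keeps adequate books and records? yes] → satisfied.
section 5 — Standard Resident: [the taxpayer is registered for indirect tax? yes] AND [Scheduled Entity (section 10)? yes] → satisfied.
section 13 — Primary Enterprise: [the taxpayer has made a valid election under the simplified scheme? yes] AND [Standard Resident (section 5)? yes] → satisfied.
section 2 — Primary Filer: [the taxpayer is connected with the counterparty? no] OR [Chargeable Filer (section 7)? no] OR [not a Primary Enterprise (section 13)? no] → not satisfied.

No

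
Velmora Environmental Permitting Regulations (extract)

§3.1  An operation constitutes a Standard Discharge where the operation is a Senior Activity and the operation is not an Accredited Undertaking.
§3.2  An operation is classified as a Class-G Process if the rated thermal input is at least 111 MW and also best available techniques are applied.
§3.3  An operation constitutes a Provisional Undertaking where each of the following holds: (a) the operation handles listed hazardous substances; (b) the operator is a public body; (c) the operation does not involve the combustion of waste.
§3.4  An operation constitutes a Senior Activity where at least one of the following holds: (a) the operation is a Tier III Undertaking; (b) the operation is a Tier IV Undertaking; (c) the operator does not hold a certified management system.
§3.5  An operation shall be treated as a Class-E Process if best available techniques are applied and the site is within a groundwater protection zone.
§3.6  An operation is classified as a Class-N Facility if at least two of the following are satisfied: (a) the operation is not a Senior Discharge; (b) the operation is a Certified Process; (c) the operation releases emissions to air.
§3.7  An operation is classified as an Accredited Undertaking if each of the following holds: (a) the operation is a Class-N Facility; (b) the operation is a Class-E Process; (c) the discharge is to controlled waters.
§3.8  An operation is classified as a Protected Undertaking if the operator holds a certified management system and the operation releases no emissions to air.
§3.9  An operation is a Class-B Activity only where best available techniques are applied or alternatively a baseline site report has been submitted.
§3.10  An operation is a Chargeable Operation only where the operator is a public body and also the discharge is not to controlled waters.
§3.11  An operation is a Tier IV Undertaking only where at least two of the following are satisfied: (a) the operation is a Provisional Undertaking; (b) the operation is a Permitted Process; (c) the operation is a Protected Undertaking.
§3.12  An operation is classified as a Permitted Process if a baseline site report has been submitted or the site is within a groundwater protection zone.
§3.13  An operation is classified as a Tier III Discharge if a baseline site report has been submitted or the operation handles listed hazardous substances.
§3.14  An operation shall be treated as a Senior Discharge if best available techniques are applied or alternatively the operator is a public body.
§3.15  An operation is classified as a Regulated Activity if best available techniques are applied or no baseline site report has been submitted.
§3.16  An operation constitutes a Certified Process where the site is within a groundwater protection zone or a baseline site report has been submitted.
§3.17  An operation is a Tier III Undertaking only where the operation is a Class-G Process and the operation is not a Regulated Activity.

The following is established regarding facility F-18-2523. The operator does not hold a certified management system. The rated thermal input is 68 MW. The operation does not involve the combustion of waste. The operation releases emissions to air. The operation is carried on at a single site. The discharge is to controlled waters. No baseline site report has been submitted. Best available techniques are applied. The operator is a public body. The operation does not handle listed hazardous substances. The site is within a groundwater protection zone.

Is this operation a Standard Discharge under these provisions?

No

Under §3.2: rated thermal input: 68 MW ≥ 111 MW? no; and best available techniques are applied? yes. So the operation is not a Class-G Process.
Under §3.15: best available techniques are applied? yes; or no baseline site report has been submitted? yes. So the operation is a Regulated Activity.
Under §3.17: Class-G Process (§3.2)? no; and not a Regulated Activity (§3.15)? no. So the operation is not a Tier III Undertaking.
Under §3.3: the operation handles listed hazardous substances? no; and the operator is a public body? yes; and the operation does not involve the combustion of waste? yes. So the operation is not a Provisional Undertaking.
Under §3.12: a baseline site report has been submitted? no; or the site is within a groundwater protection zone? yes. So the operation is a Permitted Process.
Under §3.8: the operator holds a certified management system? no; and the operation releases no emissions to air? no. So the operation is not a Protected Undertaking.
Under §3.11: Provisional Undertaking (§3.3)? no; Permitted Process (§3.12)? yes; Protected Undertaking (§3.8)? no — 1 of 3 hold (need ≥2) → not satisfied.
Under §3.4: Tier III Undertaking (§3.17)? no; or Tier IV Undertaking (§3.11)? no; or the operator does not hold a certified management system? yes. So the operation is a Senior Activity.
Under §3.14: best available techniques are applied? yes; or the operator is a public body? yes. So the operation is a Senior Discharge.
Under §3.16: the site is within a groundwater protection zone? yes; or a baseline site report has been submitted? no. So the operation is a Certified Process.
Under §3.6: not a Senior Discharge (§3.14)? no; Certified Process (§3.16)? yes; the operation releases emissions to air? yes — 2 of 3 hold (need ≥2) → satisfied.
Under §3.5: best available techniques are applied? yes; and the site is within a groundwater protection zone? yes. So the operation is a Class-E Process.
Under §3.7: Class-N Facility (§3.6)? yes; and Class-E Process (§3.5)? yes; and the discharge is to controlled waters? yes. So the operation is an Accredited Undertaking.
Under §3.1: Senior Activity (§3.4)? yes; and not an Accredited Undertaking (§3.7)? no. So the operation is not a Standard Discharge.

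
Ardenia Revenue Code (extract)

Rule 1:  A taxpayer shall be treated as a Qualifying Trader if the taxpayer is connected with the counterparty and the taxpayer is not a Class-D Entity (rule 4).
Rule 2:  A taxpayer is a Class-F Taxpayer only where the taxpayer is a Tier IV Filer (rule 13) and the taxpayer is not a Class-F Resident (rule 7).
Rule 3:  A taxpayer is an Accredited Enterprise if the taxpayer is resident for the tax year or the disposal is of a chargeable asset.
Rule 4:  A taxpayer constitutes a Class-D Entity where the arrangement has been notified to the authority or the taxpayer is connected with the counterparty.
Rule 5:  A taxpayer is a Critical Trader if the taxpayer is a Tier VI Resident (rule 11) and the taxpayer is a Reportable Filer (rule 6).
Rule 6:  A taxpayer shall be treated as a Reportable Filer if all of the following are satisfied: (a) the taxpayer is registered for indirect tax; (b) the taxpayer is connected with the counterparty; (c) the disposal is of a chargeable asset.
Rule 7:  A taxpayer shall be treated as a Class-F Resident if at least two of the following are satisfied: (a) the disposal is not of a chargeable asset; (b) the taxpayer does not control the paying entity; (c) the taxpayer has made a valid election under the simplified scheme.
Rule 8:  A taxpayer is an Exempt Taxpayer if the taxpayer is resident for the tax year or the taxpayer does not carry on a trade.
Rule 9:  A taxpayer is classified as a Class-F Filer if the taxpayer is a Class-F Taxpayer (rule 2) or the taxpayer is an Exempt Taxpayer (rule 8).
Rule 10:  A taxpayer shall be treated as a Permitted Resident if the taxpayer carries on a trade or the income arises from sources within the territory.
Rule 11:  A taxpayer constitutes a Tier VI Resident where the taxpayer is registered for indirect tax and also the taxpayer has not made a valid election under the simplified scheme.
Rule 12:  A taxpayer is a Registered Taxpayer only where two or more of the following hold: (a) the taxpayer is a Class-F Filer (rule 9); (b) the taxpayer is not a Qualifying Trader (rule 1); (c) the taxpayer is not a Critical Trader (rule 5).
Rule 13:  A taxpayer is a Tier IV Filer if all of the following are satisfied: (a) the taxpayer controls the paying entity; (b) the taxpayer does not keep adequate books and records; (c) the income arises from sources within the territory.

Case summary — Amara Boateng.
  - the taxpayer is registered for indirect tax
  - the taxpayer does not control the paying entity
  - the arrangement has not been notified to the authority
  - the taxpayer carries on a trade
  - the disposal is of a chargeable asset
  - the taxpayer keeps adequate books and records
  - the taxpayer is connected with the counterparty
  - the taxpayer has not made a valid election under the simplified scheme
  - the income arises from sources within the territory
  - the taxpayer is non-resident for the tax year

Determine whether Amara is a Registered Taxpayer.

No

rule 13 — Tier IV Filer: [the taxpayer controls the paying entity? no] AND [the taxpayer does not keep adequate books and records? no] AND [the income arises from sources within the territory? yes] → not satisfied.
rule 7 — Class-F Resident: the disposal is not of a chargeable asset? no; the taxpayer does not control the paying entity? yes; the taxpayer has made a valid election under the simplified scheme? no — 1 of 3 hold (need ≥2) → not satisfied.
rule 2 — Class-F Taxpayer: [Tier IV Filer (rule 13)? no] AND [not a Class-F Resident (rule 7)? yes] → not satisfied.
rule 8 — Exempt Taxpayer: [the taxpayer is resident for the tax year? no] OR [the taxpayer does not carry on a trade? no] → not satisfied.
rule 9 — Class-F Filer: [Class-F Taxpayer (rule 2)? no] OR [Exempt Taxpayer (rule 8)? no] → not satisfied.
rule 4 — Class-D Entity: [the arrangement has been notified to the authority? no] OR [the taxpayer is connected with the counterparty? yes] → satisfied.
rule 1 — Qualifying Trader: [the taxpayer is connected with the counterparty? yes] AND [not a Class-D Entity (rule 4)? no] → not satisfied.
rule 11 — Tier VI Resident: [the taxpayer is registered for indirect tax? yes] AND [the taxpayer has not made a valid election under the simplified scheme? yes] → satisfied.
rule 6 — Reportable Filer: [the taxpayer is registered for indirect tax? yes] AND [the taxpayer is connected with the counterparty? yes] AND [the disposal is of a chargeable asset? yes] → satisfied.
rule 5 — Critical Trader: [Tier VI Resident (rule 11)? yes] AND [Reportable Filer (rule 6)? yes] → satisfied.
rule 12 — Registered Taxpayer: Class-F Filer (rule 9)? no; not a Qualifying Trader (rule 1)? yes; not a Critical Trader (rule 5)? no — 1 of 3 hold (need ≥2) → not satisfied.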